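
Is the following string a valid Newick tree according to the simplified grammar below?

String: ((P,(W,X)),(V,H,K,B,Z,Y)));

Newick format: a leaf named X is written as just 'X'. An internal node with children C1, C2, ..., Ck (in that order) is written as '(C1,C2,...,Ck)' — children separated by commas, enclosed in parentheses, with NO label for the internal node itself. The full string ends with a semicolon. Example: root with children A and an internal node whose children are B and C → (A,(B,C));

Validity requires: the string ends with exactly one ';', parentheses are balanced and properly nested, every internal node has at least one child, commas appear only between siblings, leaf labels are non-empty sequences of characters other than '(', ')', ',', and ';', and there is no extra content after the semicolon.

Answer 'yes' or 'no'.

Answer: no

Derivation:
Input: ((P,(W,X)),(V,H,K,B,Z,Y)));
Paren balance: 4 '(' vs 5 ')' MISMATCH
Ends with single ';': True
Full parse: FAILS (extra content after tree at pos 25)
Valid: False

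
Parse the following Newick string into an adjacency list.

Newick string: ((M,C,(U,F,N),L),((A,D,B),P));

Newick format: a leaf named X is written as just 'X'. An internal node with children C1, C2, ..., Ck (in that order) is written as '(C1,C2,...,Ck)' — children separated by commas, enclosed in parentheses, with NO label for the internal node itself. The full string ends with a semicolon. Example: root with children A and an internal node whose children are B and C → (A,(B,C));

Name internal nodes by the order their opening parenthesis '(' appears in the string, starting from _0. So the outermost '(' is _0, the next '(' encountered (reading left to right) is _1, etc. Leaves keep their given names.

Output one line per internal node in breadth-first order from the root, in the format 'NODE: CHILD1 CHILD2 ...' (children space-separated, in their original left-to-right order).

Answer: _0: _1 _3
_1: M C _2 L
_3: _4 P
_2: U F N
_4: A D B

Derivation:
Input: ((M,C,(U,F,N),L),((A,D,B),P));
Scanning left-to-right, naming '(' by encounter order:
  pos 0: '(' -> open internal node _0 (depth 1)
  pos 1: '(' -> open internal node _1 (depth 2)
  pos 6: '(' -> open internal node _2 (depth 3)
  pos 12: ')' -> close internal node _2 (now at depth 2)
  pos 15: ')' -> close internal node _1 (now at depth 1)
  pos 17: '(' -> open internal node _3 (depth 2)
  pos 18: '(' -> open internal node _4 (depth 3)
  pos 24: ')' -> close internal node _4 (now at depth 2)
  pos 27: ')' -> close internal node _3 (now at depth 1)
  pos 28: ')' -> close internal node _0 (now at depth 0)
Total internal nodes: 5
BFS adjacency from root:
  _0: _1 _3
  _1: M C _2 L
  _3: _4 P
  _2: U F N
  _4: A D B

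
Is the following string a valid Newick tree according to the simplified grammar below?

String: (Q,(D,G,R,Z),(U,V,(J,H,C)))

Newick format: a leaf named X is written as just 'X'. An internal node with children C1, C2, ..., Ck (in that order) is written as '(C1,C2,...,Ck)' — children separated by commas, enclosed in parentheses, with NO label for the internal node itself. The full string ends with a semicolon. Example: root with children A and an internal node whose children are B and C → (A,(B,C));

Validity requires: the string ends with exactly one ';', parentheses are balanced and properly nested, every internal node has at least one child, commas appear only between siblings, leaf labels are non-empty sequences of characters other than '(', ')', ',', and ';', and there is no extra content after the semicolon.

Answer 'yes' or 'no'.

Input: (Q,(D,G,R,Z),(U,V,(J,H,C)))
Paren balance: 4 '(' vs 4 ')' OK
Ends with single ';': False
Full parse: FAILS (must end with ;)
Valid: False

Answer: no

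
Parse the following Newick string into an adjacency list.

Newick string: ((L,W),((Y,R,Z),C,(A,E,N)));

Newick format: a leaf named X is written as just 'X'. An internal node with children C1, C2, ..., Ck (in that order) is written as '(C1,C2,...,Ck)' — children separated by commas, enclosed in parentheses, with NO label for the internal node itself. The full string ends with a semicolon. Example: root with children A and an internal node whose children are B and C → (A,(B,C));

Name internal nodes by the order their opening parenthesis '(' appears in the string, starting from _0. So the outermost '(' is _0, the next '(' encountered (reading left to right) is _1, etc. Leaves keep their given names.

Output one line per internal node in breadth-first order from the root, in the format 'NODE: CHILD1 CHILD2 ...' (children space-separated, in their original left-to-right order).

Input: ((L,W),((Y,R,Z),C,(A,E,N)));
Scanning left-to-right, naming '(' by encounter order:
  pos 0: '(' -> open internal node _0 (depth 1)
  pos 1: '(' -> open internal node _1 (depth 2)
  pos 5: ')' -> close internal node _1 (now at depth 1)
  pos 7: '(' -> open internal node _2 (depth 2)
  pos 8: '(' -> open internal node _3 (depth 3)
  pos 14: ')' -> close internal node _3 (now at depth 2)
  pos 18: '(' -> open internal node _4 (depth 3)
  pos 24: ')' -> close internal node _4 (now at depth 2)
  pos 25: ')' -> close internal node _2 (now at depth 1)
  pos 26: ')' -> close internal node _0 (now at depth 0)
Total internal nodes: 5
BFS adjacency from root:
  _0: _1 _2
  _1: L W
  _2: _3 C _4
  _3: Y R Z
  _4: A E N

Answer: _0: _1 _2
_1: L W
_2: _3 C _4
_3: Y R Z
_4: A E N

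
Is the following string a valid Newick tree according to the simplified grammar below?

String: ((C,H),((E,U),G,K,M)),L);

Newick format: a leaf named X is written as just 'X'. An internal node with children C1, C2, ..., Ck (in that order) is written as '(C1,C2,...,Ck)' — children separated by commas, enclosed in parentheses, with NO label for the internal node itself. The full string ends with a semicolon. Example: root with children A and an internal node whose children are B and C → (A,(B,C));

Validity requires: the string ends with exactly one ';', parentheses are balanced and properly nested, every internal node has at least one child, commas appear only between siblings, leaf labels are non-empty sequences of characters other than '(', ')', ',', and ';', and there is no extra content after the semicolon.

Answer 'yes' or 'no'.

Answer: no

Derivation:
Input: ((C,H),((E,U),G,K,M)),L);
Paren balance: 4 '(' vs 5 ')' MISMATCH
Ends with single ';': True
Full parse: FAILS (extra content after tree at pos 21)
Valid: False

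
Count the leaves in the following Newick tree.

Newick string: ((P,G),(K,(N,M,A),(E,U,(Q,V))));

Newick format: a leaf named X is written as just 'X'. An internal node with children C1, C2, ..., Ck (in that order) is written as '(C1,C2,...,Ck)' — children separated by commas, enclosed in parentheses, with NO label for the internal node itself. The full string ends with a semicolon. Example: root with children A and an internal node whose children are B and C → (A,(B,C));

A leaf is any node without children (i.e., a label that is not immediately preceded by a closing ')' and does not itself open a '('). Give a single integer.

Answer: 10

Derivation:
Newick: ((P,G),(K,(N,M,A),(E,U,(Q,V))));
Scan left-to-right; a leaf is any maximal label run not followed by '(':
  pos 2: leaf 'P' → count = 1
  pos 4: leaf 'G' → count = 2
  pos 8: leaf 'K' → count = 3
  pos 11: leaf 'N' → count = 4
  pos 13: leaf 'M' → count = 5
  pos 15: leaf 'A' → count = 6
  pos 19: leaf 'E' → count = 7
  pos 21: leaf 'U' → count = 8
  pos 24: leaf 'Q' → count = 9
  pos 26: leaf 'V' → count = 10
Total leaves: 10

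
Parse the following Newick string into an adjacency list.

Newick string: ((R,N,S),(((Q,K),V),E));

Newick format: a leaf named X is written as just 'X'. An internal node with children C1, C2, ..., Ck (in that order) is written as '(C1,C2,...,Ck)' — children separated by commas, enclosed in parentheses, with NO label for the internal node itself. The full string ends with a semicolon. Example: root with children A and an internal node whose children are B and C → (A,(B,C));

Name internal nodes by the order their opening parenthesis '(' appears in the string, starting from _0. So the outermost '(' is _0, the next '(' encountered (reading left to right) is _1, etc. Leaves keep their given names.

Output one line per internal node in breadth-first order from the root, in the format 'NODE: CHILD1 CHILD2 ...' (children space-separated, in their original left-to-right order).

Input: ((R,N,S),(((Q,K),V),E));
Scanning left-to-right, naming '(' by encounter order:
  pos 0: '(' -> open internal node _0 (depth 1)
  pos 1: '(' -> open internal node _1 (depth 2)
  pos 7: ')' -> close internal node _1 (now at depth 1)
  pos 9: '(' -> open internal node _2 (depth 2)
  pos 10: '(' -> open internal node _3 (depth 3)
  pos 11: '(' -> open internal node _4 (depth 4)
  pos 15: ')' -> close internal node _4 (now at depth 3)
  pos 18: ')' -> close internal node _3 (now at depth 2)
  pos 21: ')' -> close internal node _2 (now at depth 1)
  pos 22: ')' -> close internal node _0 (now at depth 0)
Total internal nodes: 5
BFS adjacency from root:
  _0: _1 _2
  _1: R N S
  _2: _3 E
  _3: _4 V
  _4: Q K

Answer: _0: _1 _2
_1: R N S
_2: _3 E
_3: _4 V
_4: Q K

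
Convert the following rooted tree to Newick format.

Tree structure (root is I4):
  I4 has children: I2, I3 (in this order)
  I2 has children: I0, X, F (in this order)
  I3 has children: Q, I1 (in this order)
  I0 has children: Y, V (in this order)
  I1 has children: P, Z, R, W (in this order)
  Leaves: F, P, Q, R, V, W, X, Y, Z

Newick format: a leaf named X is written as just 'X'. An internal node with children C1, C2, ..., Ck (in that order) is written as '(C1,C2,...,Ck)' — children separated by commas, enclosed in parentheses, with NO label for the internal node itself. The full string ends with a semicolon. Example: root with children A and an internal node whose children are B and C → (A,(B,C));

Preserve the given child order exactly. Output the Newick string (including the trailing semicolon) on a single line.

internal I4 with children ['I2', 'I3']
  internal I2 with children ['I0', 'X', 'F']
    internal I0 with children ['Y', 'V']
      leaf 'Y' → 'Y'
      leaf 'V' → 'V'
    → '(Y,V)'
    leaf 'X' → 'X'
    leaf 'F' → 'F'
  → '((Y,V),X,F)'
  internal I3 with children ['Q', 'I1']
    leaf 'Q' → 'Q'
    internal I1 with children ['P', 'Z', 'R', 'W']
      leaf 'P' → 'P'
      leaf 'Z' → 'Z'
      leaf 'R' → 'R'
      leaf 'W' → 'W'
    → '(P,Z,R,W)'
  → '(Q,(P,Z,R,W))'
→ '(((Y,V),X,F),(Q,(P,Z,R,W)))'
Final: (((Y,V),X,F),(Q,(P,Z,R,W)));

Answer: (((Y,V),X,F),(Q,(P,Z,R,W)));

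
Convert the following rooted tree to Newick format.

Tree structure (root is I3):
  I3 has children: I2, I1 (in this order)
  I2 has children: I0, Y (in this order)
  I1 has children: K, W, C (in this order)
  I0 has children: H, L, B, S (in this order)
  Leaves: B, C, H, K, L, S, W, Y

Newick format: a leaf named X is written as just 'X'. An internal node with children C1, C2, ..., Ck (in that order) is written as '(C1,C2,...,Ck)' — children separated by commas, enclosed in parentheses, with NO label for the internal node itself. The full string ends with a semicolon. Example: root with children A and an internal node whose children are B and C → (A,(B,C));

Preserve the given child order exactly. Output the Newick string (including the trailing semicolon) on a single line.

Answer: (((H,L,B,S),Y),(K,W,C));

Derivation:
internal I3 with children ['I2', 'I1']
  internal I2 with children ['I0', 'Y']
    internal I0 with children ['H', 'L', 'B', 'S']
      leaf 'H' → 'H'
      leaf 'L' → 'L'
      leaf 'B' → 'B'
      leaf 'S' → 'S'
    → '(H,L,B,S)'
    leaf 'Y' → 'Y'
  → '((H,L,B,S),Y)'
  internal I1 with children ['K', 'W', 'C']
    leaf 'K' → 'K'
    leaf 'W' → 'W'
    leaf 'C' → 'C'
  → '(K,W,C)'
→ '(((H,L,B,S),Y),(K,W,C))'
Final: (((H,L,B,S),Y),(K,W,C));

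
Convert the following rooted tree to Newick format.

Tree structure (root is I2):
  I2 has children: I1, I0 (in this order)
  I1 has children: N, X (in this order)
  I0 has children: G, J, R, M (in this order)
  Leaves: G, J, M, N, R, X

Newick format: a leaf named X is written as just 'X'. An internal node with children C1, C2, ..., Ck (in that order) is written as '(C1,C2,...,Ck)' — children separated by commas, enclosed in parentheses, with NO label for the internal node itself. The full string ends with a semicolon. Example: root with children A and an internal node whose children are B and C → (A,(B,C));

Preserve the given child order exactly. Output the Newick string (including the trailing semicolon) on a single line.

Answer: ((N,X),(G,J,R,M));

Derivation:
internal I2 with children ['I1', 'I0']
  internal I1 with children ['N', 'X']
    leaf 'N' → 'N'
    leaf 'X' → 'X'
  → '(N,X)'
  internal I0 with children ['G', 'J', 'R', 'M']
    leaf 'G' → 'G'
    leaf 'J' → 'J'
    leaf 'R' → 'R'
    leaf 'M' → 'M'
  → '(G,J,R,M)'
→ '((N,X),(G,J,R,M))'
Final: ((N,X),(G,J,R,M));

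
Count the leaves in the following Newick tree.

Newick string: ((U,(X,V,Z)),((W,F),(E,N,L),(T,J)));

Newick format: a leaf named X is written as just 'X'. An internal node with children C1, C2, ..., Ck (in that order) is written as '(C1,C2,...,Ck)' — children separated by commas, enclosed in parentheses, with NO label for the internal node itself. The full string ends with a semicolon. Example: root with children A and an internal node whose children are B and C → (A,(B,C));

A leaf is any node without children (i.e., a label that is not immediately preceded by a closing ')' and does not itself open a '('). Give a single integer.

Newick: ((U,(X,V,Z)),((W,F),(E,N,L),(T,J)));
Scan left-to-right; a leaf is any maximal label run not followed by '(':
  pos 2: leaf 'U' → count = 1
  pos 5: leaf 'X' → count = 2
  pos 7: leaf 'V' → count = 3
  pos 9: leaf 'Z' → count = 4
  pos 15: leaf 'W' → count = 5
  pos 17: leaf 'F' → count = 6
  pos 21: leaf 'E' → count = 7
  pos 23: leaf 'N' → count = 8
  pos 25: leaf 'L' → count = 9
  pos 29: leaf 'T' → count = 10
  pos 31: leaf 'J' → count = 11
Total leaves: 11

Answer: 11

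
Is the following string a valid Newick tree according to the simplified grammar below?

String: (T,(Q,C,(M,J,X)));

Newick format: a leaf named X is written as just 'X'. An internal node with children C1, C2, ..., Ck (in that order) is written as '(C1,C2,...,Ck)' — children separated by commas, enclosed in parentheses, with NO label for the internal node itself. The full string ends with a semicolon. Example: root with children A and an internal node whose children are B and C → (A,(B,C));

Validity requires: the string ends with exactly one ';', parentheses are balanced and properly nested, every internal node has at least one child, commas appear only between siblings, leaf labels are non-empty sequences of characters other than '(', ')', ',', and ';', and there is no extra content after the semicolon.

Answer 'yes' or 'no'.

Answer: yes

Derivation:
Input: (T,(Q,C,(M,J,X)));
Paren balance: 3 '(' vs 3 ')' OK
Ends with single ';': True
Full parse: OK
Valid: True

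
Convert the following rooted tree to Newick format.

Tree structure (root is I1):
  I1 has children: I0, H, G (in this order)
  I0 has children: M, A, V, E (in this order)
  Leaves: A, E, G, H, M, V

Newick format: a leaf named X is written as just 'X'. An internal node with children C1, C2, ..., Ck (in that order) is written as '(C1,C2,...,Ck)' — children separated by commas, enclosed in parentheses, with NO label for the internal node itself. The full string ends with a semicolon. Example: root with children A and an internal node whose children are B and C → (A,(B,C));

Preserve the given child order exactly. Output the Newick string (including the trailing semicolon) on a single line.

Answer: ((M,A,V,E),H,G);

Derivation:
internal I1 with children ['I0', 'H', 'G']
  internal I0 with children ['M', 'A', 'V', 'E']
    leaf 'M' → 'M'
    leaf 'A' → 'A'
    leaf 'V' → 'V'
    leaf 'E' → 'E'
  → '(M,A,V,E)'
  leaf 'H' → 'H'
  leaf 'G' → 'G'
→ '((M,A,V,E),H,G)'
Final: ((M,A,V,E),H,G);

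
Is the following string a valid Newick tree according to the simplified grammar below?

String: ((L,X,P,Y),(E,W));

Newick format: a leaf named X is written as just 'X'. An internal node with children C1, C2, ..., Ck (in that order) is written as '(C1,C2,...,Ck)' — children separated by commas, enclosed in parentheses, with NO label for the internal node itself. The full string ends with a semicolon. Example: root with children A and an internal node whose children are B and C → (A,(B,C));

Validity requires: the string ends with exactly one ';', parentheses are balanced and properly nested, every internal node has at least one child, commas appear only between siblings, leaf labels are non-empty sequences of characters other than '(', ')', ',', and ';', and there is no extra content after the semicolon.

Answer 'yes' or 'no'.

Answer: yes

Derivation:
Input: ((L,X,P,Y),(E,W));
Paren balance: 3 '(' vs 3 ')' OK
Ends with single ';': True
Full parse: OK
Valid: True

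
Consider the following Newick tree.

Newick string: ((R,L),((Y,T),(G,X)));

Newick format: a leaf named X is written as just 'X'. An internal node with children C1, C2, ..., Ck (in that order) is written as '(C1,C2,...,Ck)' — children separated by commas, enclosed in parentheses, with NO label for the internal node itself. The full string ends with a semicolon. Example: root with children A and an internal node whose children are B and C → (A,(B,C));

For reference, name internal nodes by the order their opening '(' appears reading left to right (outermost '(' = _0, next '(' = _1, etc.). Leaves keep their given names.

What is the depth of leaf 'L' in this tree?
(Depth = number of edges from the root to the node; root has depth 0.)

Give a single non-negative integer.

Newick: ((R,L),((Y,T),(G,X)));
Naming internals by '(' encounter order: outermost '(' = _0, next = _1, ...
Query node: L
Path from root: _0 -> _1 -> L
Depth of L: 2 (number of edges from root)

Answer: 2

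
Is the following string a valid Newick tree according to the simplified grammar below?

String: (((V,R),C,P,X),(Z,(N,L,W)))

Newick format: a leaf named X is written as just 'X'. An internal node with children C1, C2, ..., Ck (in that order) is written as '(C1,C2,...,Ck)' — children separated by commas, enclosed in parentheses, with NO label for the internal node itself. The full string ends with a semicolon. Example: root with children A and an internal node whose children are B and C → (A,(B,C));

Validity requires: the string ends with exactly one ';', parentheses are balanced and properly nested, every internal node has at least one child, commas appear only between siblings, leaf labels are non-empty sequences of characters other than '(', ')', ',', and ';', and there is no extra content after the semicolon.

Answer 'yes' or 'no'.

Input: (((V,R),C,P,X),(Z,(N,L,W)))
Paren balance: 5 '(' vs 5 ')' OK
Ends with single ';': False
Full parse: FAILS (must end with ;)
Valid: False

Answer: no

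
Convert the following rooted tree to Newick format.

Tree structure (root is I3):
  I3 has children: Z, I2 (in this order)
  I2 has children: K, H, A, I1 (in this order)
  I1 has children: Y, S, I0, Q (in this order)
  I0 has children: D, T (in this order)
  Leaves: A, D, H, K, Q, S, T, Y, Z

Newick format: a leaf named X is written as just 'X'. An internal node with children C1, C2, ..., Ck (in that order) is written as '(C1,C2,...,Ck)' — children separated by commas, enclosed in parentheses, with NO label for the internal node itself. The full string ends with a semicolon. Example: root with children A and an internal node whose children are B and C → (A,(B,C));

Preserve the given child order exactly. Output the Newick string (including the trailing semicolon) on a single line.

internal I3 with children ['Z', 'I2']
  leaf 'Z' → 'Z'
  internal I2 with children ['K', 'H', 'A', 'I1']
    leaf 'K' → 'K'
    leaf 'H' → 'H'
    leaf 'A' → 'A'
    internal I1 with children ['Y', 'S', 'I0', 'Q']
      leaf 'Y' → 'Y'
      leaf 'S' → 'S'
      internal I0 with children ['D', 'T']
        leaf 'D' → 'D'
        leaf 'T' → 'T'
      → '(D,T)'
      leaf 'Q' → 'Q'
    → '(Y,S,(D,T),Q)'
  → '(K,H,A,(Y,S,(D,T),Q))'
→ '(Z,(K,H,A,(Y,S,(D,T),Q)))'
Final: (Z,(K,H,A,(Y,S,(D,T),Q)));

Answer: (Z,(K,H,A,(Y,S,(D,T),Q)));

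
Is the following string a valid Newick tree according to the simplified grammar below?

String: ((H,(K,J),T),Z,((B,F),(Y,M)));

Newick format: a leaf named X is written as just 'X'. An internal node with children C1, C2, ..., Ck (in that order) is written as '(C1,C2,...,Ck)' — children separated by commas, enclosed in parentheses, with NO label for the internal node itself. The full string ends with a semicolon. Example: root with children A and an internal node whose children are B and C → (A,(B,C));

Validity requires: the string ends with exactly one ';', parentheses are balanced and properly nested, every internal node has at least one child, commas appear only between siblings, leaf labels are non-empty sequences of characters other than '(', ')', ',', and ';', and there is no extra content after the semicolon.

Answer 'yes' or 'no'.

Input: ((H,(K,J),T),Z,((B,F),(Y,M)));
Paren balance: 6 '(' vs 6 ')' OK
Ends with single ';': True
Full parse: OK
Valid: True

Answer: yes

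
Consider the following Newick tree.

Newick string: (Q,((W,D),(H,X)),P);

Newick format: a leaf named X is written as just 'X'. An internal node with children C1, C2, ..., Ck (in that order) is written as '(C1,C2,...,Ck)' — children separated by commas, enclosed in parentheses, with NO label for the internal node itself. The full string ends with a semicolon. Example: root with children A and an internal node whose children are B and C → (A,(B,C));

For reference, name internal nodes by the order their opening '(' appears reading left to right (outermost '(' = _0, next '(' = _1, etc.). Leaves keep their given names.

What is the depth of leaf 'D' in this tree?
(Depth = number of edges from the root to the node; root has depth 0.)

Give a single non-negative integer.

Answer: 3

Derivation:
Newick: (Q,((W,D),(H,X)),P);
Naming internals by '(' encounter order: outermost '(' = _0, next = _1, ...
Query node: D
Path from root: _0 -> _1 -> _2 -> D
Depth of D: 3 (number of edges from root)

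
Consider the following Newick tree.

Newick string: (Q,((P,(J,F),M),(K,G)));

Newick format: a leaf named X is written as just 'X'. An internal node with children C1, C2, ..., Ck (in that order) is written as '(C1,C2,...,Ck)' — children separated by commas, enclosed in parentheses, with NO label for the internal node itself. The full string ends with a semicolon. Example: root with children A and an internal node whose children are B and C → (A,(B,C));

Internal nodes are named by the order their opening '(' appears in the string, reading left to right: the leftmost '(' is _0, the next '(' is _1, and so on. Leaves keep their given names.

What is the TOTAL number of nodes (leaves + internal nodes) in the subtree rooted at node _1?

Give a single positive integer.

Answer: 10

Derivation:
Newick: (Q,((P,(J,F),M),(K,G)));
Locate _1: it is the '(' at position 3 (the 2nd '(' reading left to right).
Query: subtree rooted at _1
_1: subtree_size = 1 + 9
  _2: subtree_size = 1 + 5
    P: subtree_size = 1 + 0
    _3: subtree_size = 1 + 2
      J: subtree_size = 1 + 0
      F: subtree_size = 1 + 0
    M: subtree_size = 1 + 0
  _4: subtree_size = 1 + 2
    K: subtree_size = 1 + 0
    G: subtree_size = 1 + 0
Total subtree size of _1: 10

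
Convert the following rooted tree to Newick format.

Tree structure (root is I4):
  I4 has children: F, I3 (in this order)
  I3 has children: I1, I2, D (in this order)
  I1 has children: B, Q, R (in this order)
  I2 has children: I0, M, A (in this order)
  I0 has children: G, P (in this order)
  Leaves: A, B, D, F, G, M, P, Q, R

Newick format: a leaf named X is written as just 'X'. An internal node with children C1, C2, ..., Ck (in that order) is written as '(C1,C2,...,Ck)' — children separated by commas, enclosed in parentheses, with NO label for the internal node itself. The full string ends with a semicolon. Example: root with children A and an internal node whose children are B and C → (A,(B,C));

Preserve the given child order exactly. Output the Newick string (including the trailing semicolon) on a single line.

internal I4 with children ['F', 'I3']
  leaf 'F' → 'F'
  internal I3 with children ['I1', 'I2', 'D']
    internal I1 with children ['B', 'Q', 'R']
      leaf 'B' → 'B'
      leaf 'Q' → 'Q'
      leaf 'R' → 'R'
    → '(B,Q,R)'
    internal I2 with children ['I0', 'M', 'A']
      internal I0 with children ['G', 'P']
        leaf 'G' → 'G'
        leaf 'P' → 'P'
      → '(G,P)'
      leaf 'M' → 'M'
      leaf 'A' → 'A'
    → '((G,P),M,A)'
    leaf 'D' → 'D'
  → '((B,Q,R),((G,P),M,A),D)'
→ '(F,((B,Q,R),((G,P),M,A),D))'
Final: (F,((B,Q,R),((G,P),M,A),D));

Answer: (F,((B,Q,R),((G,P),M,A),D));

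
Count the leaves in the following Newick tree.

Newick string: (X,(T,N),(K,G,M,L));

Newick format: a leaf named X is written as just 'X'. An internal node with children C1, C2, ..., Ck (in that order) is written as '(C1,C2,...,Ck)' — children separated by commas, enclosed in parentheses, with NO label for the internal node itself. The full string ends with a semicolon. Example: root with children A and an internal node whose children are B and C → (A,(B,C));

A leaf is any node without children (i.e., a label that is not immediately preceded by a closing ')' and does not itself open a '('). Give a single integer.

Answer: 7

Derivation:
Newick: (X,(T,N),(K,G,M,L));
Scan left-to-right; a leaf is any maximal label run not followed by '(':
  pos 1: leaf 'X' → count = 1
  pos 4: leaf 'T' → count = 2
  pos 6: leaf 'N' → count = 3
  pos 10: leaf 'K' → count = 4
  pos 12: leaf 'G' → count = 5
  pos 14: leaf 'M' → count = 6
  pos 16: leaf 'L' → count = 7
Total leaves: 7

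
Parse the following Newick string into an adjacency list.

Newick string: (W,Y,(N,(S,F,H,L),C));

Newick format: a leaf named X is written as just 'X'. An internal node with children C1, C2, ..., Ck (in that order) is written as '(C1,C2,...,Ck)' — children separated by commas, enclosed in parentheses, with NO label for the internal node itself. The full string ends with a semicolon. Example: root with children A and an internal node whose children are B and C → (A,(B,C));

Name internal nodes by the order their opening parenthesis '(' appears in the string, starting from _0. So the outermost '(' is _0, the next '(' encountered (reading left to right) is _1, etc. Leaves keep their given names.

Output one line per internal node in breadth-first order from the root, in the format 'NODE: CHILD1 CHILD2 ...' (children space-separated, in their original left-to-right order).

Answer: _0: W Y _1
_1: N _2 C
_2: S F H L

Derivation:
Input: (W,Y,(N,(S,F,H,L),C));
Scanning left-to-right, naming '(' by encounter order:
  pos 0: '(' -> open internal node _0 (depth 1)
  pos 5: '(' -> open internal node _1 (depth 2)
  pos 8: '(' -> open internal node _2 (depth 3)
  pos 16: ')' -> close internal node _2 (now at depth 2)
  pos 19: ')' -> close internal node _1 (now at depth 1)
  pos 20: ')' -> close internal node _0 (now at depth 0)
Total internal nodes: 3
BFS adjacency from root:
  _0: W Y _1
  _1: N _2 C
  _2: S F H L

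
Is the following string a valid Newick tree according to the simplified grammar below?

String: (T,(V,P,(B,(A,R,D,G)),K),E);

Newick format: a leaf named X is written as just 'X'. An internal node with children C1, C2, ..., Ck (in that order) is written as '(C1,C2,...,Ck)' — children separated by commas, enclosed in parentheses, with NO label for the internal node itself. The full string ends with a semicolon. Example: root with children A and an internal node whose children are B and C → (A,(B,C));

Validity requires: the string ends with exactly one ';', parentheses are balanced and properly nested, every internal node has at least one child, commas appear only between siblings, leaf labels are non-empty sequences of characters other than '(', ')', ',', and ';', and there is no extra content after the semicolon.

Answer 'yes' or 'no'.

Input: (T,(V,P,(B,(A,R,D,G)),K),E);
Paren balance: 4 '(' vs 4 ')' OK
Ends with single ';': True
Full parse: OK
Valid: True

Answer: yes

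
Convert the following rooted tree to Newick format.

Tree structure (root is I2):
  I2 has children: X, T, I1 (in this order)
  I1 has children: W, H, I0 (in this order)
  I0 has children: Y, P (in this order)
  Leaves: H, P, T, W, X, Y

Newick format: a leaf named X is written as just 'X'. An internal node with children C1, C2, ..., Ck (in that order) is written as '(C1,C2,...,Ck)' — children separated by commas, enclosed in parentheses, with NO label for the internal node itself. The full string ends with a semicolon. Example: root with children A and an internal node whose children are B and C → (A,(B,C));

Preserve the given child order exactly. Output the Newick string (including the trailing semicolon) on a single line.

Answer: (X,T,(W,H,(Y,P)));

Derivation:
internal I2 with children ['X', 'T', 'I1']
  leaf 'X' → 'X'
  leaf 'T' → 'T'
  internal I1 with children ['W', 'H', 'I0']
    leaf 'W' → 'W'
    leaf 'H' → 'H'
    internal I0 with children ['Y', 'P']
      leaf 'Y' → 'Y'
      leaf 'P' → 'P'
    → '(Y,P)'
  → '(W,H,(Y,P))'
→ '(X,T,(W,H,(Y,P)))'
Final: (X,T,(W,H,(Y,P)));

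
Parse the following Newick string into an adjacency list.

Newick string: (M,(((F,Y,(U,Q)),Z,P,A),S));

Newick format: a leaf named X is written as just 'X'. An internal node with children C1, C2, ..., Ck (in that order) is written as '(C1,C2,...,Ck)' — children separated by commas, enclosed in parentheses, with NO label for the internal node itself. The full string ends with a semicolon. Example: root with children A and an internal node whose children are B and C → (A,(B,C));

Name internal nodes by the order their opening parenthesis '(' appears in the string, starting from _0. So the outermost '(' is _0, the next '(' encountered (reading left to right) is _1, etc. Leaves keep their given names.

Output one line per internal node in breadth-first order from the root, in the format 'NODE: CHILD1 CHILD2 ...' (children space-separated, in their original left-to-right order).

Input: (M,(((F,Y,(U,Q)),Z,P,A),S));
Scanning left-to-right, naming '(' by encounter order:
  pos 0: '(' -> open internal node _0 (depth 1)
  pos 3: '(' -> open internal node _1 (depth 2)
  pos 4: '(' -> open internal node _2 (depth 3)
  pos 5: '(' -> open internal node _3 (depth 4)
  pos 10: '(' -> open internal node _4 (depth 5)
  pos 14: ')' -> close internal node _4 (now at depth 4)
  pos 15: ')' -> close internal node _3 (now at depth 3)
  pos 22: ')' -> close internal node _2 (now at depth 2)
  pos 25: ')' -> close internal node _1 (now at depth 1)
  pos 26: ')' -> close internal node _0 (now at depth 0)
Total internal nodes: 5
BFS adjacency from root:
  _0: M _1
  _1: _2 S
  _2: _3 Z P A
  _3: F Y _4
  _4: U Q

Answer: _0: M _1
_1: _2 S
_2: _3 Z P A
_3: F Y _4
_4: U Q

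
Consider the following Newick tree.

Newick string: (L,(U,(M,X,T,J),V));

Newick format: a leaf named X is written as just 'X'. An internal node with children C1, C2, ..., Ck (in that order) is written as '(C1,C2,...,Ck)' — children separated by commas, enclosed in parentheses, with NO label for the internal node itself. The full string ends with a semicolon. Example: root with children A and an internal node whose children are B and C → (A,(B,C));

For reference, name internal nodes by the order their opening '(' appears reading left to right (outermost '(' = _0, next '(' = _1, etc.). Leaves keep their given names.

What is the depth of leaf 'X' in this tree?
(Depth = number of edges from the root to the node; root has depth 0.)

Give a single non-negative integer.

Newick: (L,(U,(M,X,T,J),V));
Naming internals by '(' encounter order: outermost '(' = _0, next = _1, ...
Query node: X
Path from root: _0 -> _1 -> _2 -> X
Depth of X: 3 (number of edges from root)

Answer: 3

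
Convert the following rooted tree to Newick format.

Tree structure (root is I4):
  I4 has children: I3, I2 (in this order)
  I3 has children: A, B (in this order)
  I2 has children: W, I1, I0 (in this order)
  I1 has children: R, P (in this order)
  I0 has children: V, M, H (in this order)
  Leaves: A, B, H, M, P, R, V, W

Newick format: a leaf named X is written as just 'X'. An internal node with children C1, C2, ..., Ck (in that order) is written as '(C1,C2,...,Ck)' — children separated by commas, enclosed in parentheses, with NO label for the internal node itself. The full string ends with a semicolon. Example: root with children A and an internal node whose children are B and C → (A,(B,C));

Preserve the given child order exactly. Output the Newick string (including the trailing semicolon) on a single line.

Answer: ((A,B),(W,(R,P),(V,M,H)));

Derivation:
internal I4 with children ['I3', 'I2']
  internal I3 with children ['A', 'B']
    leaf 'A' → 'A'
    leaf 'B' → 'B'
  → '(A,B)'
  internal I2 with children ['W', 'I1', 'I0']
    leaf 'W' → 'W'
    internal I1 with children ['R', 'P']
      leaf 'R' → 'R'
      leaf 'P' → 'P'
    → '(R,P)'
    internal I0 with children ['V', 'M', 'H']
      leaf 'V' → 'V'
      leaf 'M' → 'M'
      leaf 'H' → 'H'
    → '(V,M,H)'
  → '(W,(R,P),(V,M,H))'
→ '((A,B),(W,(R,P),(V,M,H)))'
Final: ((A,B),(W,(R,P),(V,M,H)));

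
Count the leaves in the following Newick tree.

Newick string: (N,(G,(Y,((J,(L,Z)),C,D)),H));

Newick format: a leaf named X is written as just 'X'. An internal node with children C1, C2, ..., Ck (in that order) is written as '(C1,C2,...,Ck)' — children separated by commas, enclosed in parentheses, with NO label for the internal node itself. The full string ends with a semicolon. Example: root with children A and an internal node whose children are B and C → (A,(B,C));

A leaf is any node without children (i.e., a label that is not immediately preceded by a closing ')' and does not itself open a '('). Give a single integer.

Answer: 9

Derivation:
Newick: (N,(G,(Y,((J,(L,Z)),C,D)),H));
Scan left-to-right; a leaf is any maximal label run not followed by '(':
  pos 1: leaf 'N' → count = 1
  pos 4: leaf 'G' → count = 2
  pos 7: leaf 'Y' → count = 3
  pos 11: leaf 'J' → count = 4
  pos 14: leaf 'L' → count = 5
  pos 16: leaf 'Z' → count = 6
  pos 20: leaf 'C' → count = 7
  pos 22: leaf 'D' → count = 8
  pos 26: leaf 'H' → count = 9
Total leaves: 9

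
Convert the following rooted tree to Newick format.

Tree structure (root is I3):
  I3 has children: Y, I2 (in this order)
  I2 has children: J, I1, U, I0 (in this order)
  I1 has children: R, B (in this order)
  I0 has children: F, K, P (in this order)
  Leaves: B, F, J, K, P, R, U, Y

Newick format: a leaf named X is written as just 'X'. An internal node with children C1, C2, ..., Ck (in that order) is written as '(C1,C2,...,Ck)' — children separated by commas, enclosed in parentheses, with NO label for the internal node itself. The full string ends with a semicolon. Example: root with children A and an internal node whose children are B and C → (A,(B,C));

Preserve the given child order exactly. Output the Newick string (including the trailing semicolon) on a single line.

internal I3 with children ['Y', 'I2']
  leaf 'Y' → 'Y'
  internal I2 with children ['J', 'I1', 'U', 'I0']
    leaf 'J' → 'J'
    internal I1 with children ['R', 'B']
      leaf 'R' → 'R'
      leaf 'B' → 'B'
    → '(R,B)'
    leaf 'U' → 'U'
    internal I0 with children ['F', 'K', 'P']
      leaf 'F' → 'F'
      leaf 'K' → 'K'
      leaf 'P' → 'P'
    → '(F,K,P)'
  → '(J,(R,B),U,(F,K,P))'
→ '(Y,(J,(R,B),U,(F,K,P)))'
Final: (Y,(J,(R,B),U,(F,K,P)));

Answer: (Y,(J,(R,B),U,(F,K,P)));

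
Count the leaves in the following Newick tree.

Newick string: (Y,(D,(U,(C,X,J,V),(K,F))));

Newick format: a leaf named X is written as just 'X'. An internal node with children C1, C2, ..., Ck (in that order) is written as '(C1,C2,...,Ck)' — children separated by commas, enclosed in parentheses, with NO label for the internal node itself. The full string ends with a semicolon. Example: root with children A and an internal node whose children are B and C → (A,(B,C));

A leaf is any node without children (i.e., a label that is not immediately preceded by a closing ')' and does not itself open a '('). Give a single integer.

Answer: 9

Derivation:
Newick: (Y,(D,(U,(C,X,J,V),(K,F))));
Scan left-to-right; a leaf is any maximal label run not followed by '(':
  pos 1: leaf 'Y' → count = 1
  pos 4: leaf 'D' → count = 2
  pos 7: leaf 'U' → count = 3
  pos 10: leaf 'C' → count = 4
  pos 12: leaf 'X' → count = 5
  pos 14: leaf 'J' → count = 6
  pos 16: leaf 'V' → count = 7
  pos 20: leaf 'K' → count = 8
  pos 22: leaf 'F' → count = 9
Total leaves: 9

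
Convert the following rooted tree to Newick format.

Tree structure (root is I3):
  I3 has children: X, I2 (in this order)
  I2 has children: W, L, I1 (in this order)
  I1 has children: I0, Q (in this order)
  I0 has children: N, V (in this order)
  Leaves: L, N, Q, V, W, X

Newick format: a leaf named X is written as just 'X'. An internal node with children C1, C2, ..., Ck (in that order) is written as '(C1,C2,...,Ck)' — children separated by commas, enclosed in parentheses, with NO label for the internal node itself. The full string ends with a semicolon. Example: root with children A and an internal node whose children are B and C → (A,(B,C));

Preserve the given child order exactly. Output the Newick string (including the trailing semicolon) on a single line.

internal I3 with children ['X', 'I2']
  leaf 'X' → 'X'
  internal I2 with children ['W', 'L', 'I1']
    leaf 'W' → 'W'
    leaf 'L' → 'L'
    internal I1 with children ['I0', 'Q']
      internal I0 with children ['N', 'V']
        leaf 'N' → 'N'
        leaf 'V' → 'V'
      → '(N,V)'
      leaf 'Q' → 'Q'
    → '((N,V),Q)'
  → '(W,L,((N,V),Q))'
→ '(X,(W,L,((N,V),Q)))'
Final: (X,(W,L,((N,V),Q)));

Answer: (X,(W,L,((N,V),Q)));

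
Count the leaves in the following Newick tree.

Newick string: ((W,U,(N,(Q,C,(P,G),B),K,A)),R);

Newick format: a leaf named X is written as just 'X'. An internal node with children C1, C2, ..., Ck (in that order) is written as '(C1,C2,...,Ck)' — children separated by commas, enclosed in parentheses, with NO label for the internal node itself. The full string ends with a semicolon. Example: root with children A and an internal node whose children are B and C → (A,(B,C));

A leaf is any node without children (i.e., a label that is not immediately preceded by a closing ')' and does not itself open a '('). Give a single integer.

Answer: 11

Derivation:
Newick: ((W,U,(N,(Q,C,(P,G),B),K,A)),R);
Scan left-to-right; a leaf is any maximal label run not followed by '(':
  pos 2: leaf 'W' → count = 1
  pos 4: leaf 'U' → count = 2
  pos 7: leaf 'N' → count = 3
  pos 10: leaf 'Q' → count = 4
  pos 12: leaf 'C' → count = 5
  pos 15: leaf 'P' → count = 6
  pos 17: leaf 'G' → count = 7
  pos 20: leaf 'B' → count = 8
  pos 23: leaf 'K' → count = 9
  pos 25: leaf 'A' → count = 10
  pos 29: leaf 'R' → count = 11
Total leaves: 11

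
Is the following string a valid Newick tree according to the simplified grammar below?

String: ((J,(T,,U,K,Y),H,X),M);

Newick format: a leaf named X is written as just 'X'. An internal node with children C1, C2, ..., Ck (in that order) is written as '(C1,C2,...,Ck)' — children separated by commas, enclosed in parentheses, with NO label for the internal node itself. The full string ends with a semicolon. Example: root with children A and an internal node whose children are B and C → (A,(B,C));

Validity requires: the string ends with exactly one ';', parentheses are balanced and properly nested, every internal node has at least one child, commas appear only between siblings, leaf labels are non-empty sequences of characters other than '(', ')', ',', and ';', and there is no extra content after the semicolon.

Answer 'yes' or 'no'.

Answer: no

Derivation:
Input: ((J,(T,,U,K,Y),H,X),M);
Paren balance: 3 '(' vs 3 ')' OK
Ends with single ';': True
Full parse: FAILS (empty leaf label at pos 7)
Valid: False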